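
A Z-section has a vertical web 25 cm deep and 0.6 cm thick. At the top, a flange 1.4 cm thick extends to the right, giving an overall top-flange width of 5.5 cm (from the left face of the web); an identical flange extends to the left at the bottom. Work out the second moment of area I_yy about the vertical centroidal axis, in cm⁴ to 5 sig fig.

I_yy ≈ 131.66 cm⁴

Decompose the section into non-overlapping parts with the origin at the bottom-left of its bounding rectangle.
Web: 0.6 × 25, A = 15 cm², x = 5.2 cm, Ī = 0.45 cm⁴.
Top flange (beyond web): 4.9 × 1.4, A = 6.86 cm², x = 7.95 cm, Ī = 13.72572 cm⁴.
Bottom flange (beyond web): 4.9 × 1.4, A = 6.86 cm², x = 2.45 cm, Ī = 13.72572 cm⁴.
Centroid: x̄ = ΣA·x / ΣA = 5.2 cm.
Transfer each piece to the vertical centroidal axis using Ī + A·d² with d = x − 5.2:
  web: d = 0 cm → contributes +0.45 cm⁴
  top flange (beyond web): d = 2.75 cm → contributes +65.60447 cm⁴
  bottom flange (beyond web): d = -2.75 cm → contributes +65.60447 cm⁴
Total I = 131.6589 cm⁴.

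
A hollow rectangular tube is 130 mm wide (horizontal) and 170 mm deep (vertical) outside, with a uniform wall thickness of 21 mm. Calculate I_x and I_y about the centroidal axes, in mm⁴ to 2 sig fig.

Break the section into simple shapes (no overlaps), measuring from the bottom-left corner of the bounding box.
Outer rectangle: 130 × 170, A = 22 100 mm², y = 85 mm, Ī = 53 224 167 mm⁴.
Inner void (subtracted): 88 × 128, A = 11 264 mm², y = 85 mm, Ī = 15 379 115 mm⁴.
By symmetry the centroid is at mid-height, ȳ = 85 mm.
All pieces are centred on the centroidal x-axis, so I = ΣĪ (holes subtracted) = 37 845 052 mm⁴.
Repeating about the centroidal y-axis gives I_y = 23 855 132 mm⁴.

I_x ≈ 3.8 × 10⁷ mm⁴, I_y ≈ 2.4 × 10⁷ mm⁴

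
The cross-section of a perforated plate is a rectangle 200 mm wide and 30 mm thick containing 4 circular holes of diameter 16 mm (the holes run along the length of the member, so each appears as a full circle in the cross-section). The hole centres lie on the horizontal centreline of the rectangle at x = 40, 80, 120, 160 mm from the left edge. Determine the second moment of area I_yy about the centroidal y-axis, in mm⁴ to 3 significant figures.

I_yy ≈ 1.84 × 10⁷ mm⁴

Break the section into simple shapes (no overlaps), measuring from the bottom-left corner of the bounding box.
Plate: 200 × 30, A = 6 000 mm², x = 100 mm, Ī = 20 000 000 mm⁴.
Hole 1 (subtracted): ⌀16, A = 201.06 mm², x = 40 mm, Ī = 3 217 mm⁴.
Hole 2 (subtracted): ⌀16, A = 201.06 mm², x = 80 mm, Ī = 3 217 mm⁴.
Hole 3 (subtracted): ⌀16, A = 201.06 mm², x = 120 mm, Ī = 3 217 mm⁴.
Hole 4 (subtracted): ⌀16, A = 201.06 mm², x = 160 mm, Ī = 3 217 mm⁴.
By symmetry the centroid is at mid-width, x̄ = 100 mm.
Transfer each piece to the centroidal y-axis using Ī + A·d² with d = x − 100:
  plate: d = 0 mm → contributes +20 000 000 mm⁴
  hole 1: d = -60 mm → contributes −727 040 mm⁴
  hole 2: d = -20 mm → contributes −83 642 mm⁴
  hole 3: d = 20 mm → contributes −83 642 mm⁴
  hole 4: d = 60 mm → contributes −727 040 mm⁴
Total I = 18 378 637 mm⁴.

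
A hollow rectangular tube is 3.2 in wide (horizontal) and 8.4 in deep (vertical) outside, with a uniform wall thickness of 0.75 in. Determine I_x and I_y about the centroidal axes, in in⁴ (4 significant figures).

Split into non-overlapping primitives; take the origin at the lower-left of the bounding box.
Outer rectangle: 3.2 × 8.4, A = 26.88 in², y = 4.2 in, Ī = 158.054 in⁴.
Inner void (subtracted): 1.7 × 6.9, A = 11.73 in², y = 4.2 in, Ī = 46.5388 in⁴.
By symmetry the centroid is at mid-height, ȳ = 4.2 in.
All pieces are centred on the centroidal x-axis, so I = ΣĪ (holes subtracted) = 111.516 in⁴.
Repeating about the centroidal y-axis gives I_y = 20.1126 in⁴.

I_x ≈ 111.5 in⁴, I_y ≈ 20.11 in⁴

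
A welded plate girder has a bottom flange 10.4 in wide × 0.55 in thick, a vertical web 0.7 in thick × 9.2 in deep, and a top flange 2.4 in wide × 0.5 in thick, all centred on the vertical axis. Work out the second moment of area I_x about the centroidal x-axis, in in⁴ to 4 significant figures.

Treat the section as a set of non-overlapping primitives; coordinates are from the bounding-box lower-left.
Bottom plate: 10.4 × 0.55, A = 5.72 in², y = 0.275 in, Ī = 0.144192 in⁴.
Web plate: 0.7 × 9.2, A = 6.44 in², y = 5.15 in, Ī = 45.4235 in⁴.
Top plate: 2.4 × 0.5, A = 1.2 in², y = 10 in, Ī = 0.025 in⁴.
Centroid: ȳ = ΣA·y / ΣA = 3.49843 in.
Transfer each piece to the centroidal x-axis using Ī + A·d² with d = y − 3.49843:
  bottom plate: d = -3.22343 in → contributes +59.5778 in⁴
  web plate: d = 1.65157 in → contributes +62.9898 in⁴
  top plate: d = 6.50157 in → contributes +50.7495 in⁴
Total I = 173.317 in⁴.

I_x ≈ 173.3 in⁴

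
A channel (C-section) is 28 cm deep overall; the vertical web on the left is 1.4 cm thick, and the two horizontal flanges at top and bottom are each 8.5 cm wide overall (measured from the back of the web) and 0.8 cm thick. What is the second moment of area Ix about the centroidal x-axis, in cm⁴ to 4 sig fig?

Ix ≈ 4663 cm⁴

Treat the section as a set of non-overlapping primitives; coordinates are from the bounding-box lower-left.
Web: 1.4 × 28, A = 39.2 cm², y = 14 cm, Ī = 2561.07 cm⁴.
Top flange (beyond web): 7.1 × 0.8, A = 5.68 cm², y = 27.6 cm, Ī = 0.302933 cm⁴.
Bottom flange (beyond web): 7.1 × 0.8, A = 5.68 cm², y = 0.4 cm, Ī = 0.302933 cm⁴.
By symmetry the centroid is at mid-height, ȳ = 14 cm.
Transfer each piece to the centroidal x-axis using Ī + A·d² with d = y − 14:
  web: d = 0 cm → contributes +2561.07 cm⁴
  top flange (beyond web): d = 13.6 cm → contributes +1050.88 cm⁴
  bottom flange (beyond web): d = -13.6 cm → contributes +1050.88 cm⁴
Total I = 4662.82 cm⁴.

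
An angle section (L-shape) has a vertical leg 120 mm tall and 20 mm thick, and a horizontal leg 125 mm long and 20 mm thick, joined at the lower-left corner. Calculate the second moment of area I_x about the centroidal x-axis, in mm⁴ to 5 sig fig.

I_x ≈ 5.7500 × 10⁶ mm⁴

Treat the section as a set of non-overlapping primitives; coordinates are from the bounding-box lower-left.
Vertical leg: 20 × 120, A = 2 400 mm², y = 60 mm, Ī = 2 880 000 mm⁴.
Horizontal leg (remainder): 105 × 20, A = 2 100 mm², y = 10 mm, Ī = 70 000 mm⁴.
Centroid: ȳ = ΣA·y / ΣA = 36.66667 mm.
Transfer each piece to the centroidal x-axis using Ī + A·d² with d = y − 36.66667:
  vertical leg: d = 23.33333 mm → contributes +4 186 667 mm⁴
  horizontal leg (remainder): d = -26.66667 mm → contributes +1 563 333 mm⁴
Total I = 5 750 000 mm⁴.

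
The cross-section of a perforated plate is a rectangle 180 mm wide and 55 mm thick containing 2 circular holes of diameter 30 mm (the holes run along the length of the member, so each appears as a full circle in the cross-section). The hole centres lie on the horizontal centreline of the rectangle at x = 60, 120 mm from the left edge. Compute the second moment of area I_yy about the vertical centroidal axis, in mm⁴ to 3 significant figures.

I_yy ≈ 2.54 × 10⁷ mm⁴

Decompose the section into non-overlapping parts with the origin at the bottom-left of its bounding rectangle.
Plate: 180 × 55, A = 9 900 mm², x = 90 mm, Ī = 26 730 000 mm⁴.
Hole 1 (subtracted): ⌀30, A = 706.86 mm², x = 60 mm, Ī = 39 761 mm⁴.
Hole 2 (subtracted): ⌀30, A = 706.86 mm², x = 120 mm, Ī = 39 761 mm⁴.
By symmetry the centroid is at mid-width, x̄ = 90 mm.
Transfer each piece to the vertical centroidal axis using Ī + A·d² with d = x − 90:
  plate: d = 0 mm → contributes +26 730 000 mm⁴
  hole 1: d = -30 mm → contributes −675 933 mm⁴
  hole 2: d = 30 mm → contributes −675 933 mm⁴
Total I = 25 378 133 mm⁴.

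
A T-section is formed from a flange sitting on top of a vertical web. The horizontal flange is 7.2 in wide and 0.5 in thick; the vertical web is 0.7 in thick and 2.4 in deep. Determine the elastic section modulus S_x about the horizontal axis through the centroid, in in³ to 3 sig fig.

Split into non-overlapping primitives; take the origin at the lower-left of the bounding box.
Flange: 7.2 × 0.5, A = 3.6 in², y = 2.65 in, Ī = 0.075 in⁴.
Web: 0.7 × 2.4, A = 1.68 in², y = 1.2 in, Ī = 0.8064 in⁴.
Centroid: ȳ = ΣA·y / ΣA = 2.1886 in.
Transfer each piece to the horizontal axis through the centroid using Ī + A·d² with d = y − 2.1886:
  flange: d = 0.46136 in → contributes +0.84128 in⁴
  web: d = -0.98864 in → contributes +2.4484 in⁴
Total I = 3.2897 in⁴.
Extreme fibre distance c = 2.1886 in; S = I/c = 1.5031 in³.

S_x ≈ 1.50 in³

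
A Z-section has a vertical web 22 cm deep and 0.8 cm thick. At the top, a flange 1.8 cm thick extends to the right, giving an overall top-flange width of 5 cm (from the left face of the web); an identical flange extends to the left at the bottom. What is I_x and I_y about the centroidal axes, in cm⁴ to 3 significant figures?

Break the section into simple shapes (no overlaps), measuring from the bottom-left corner of the bounding box.
Web: 0.8 × 22, A = 17.6 cm², y = 11 cm, Ī = 709.87 cm⁴.
Top flange (beyond web): 4.2 × 1.8, A = 7.56 cm², y = 21.1 cm, Ī = 2.0412 cm⁴.
Bottom flange (beyond web): 4.2 × 1.8, A = 7.56 cm², y = 0.9 cm, Ī = 2.0412 cm⁴.
Centroid: ȳ = ΣA·y / ΣA = 11 cm.
Transfer each piece to the centroidal x-axis using Ī + A·d² with d = y − 11:
  web: d = 0 cm → contributes +709.87 cm⁴
  top flange (beyond web): d = 10.1 cm → contributes +773.24 cm⁴
  bottom flange (beyond web): d = -10.1 cm → contributes +773.24 cm⁴
Total I = 2256.3 cm⁴.
For the y-axis: x̄ = 4.6 cm.
Repeating about the centroidal y-axis gives I_y = 117.67 cm⁴.

I_x ≈ 2260 cm⁴, I_y ≈ 118 cm⁴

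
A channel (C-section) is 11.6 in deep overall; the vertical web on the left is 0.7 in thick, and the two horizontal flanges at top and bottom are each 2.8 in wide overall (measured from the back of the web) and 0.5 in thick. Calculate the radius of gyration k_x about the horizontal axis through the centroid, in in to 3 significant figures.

Split into non-overlapping primitives; take the origin at the lower-left of the bounding box.
Web: 0.7 × 11.6, A = 8.12 in², y = 5.8 in, Ī = 91.052 in⁴.
Top flange (beyond web): 2.1 × 0.5, A = 1.05 in², y = 11.35 in, Ī = 0.021875 in⁴.
Bottom flange (beyond web): 2.1 × 0.5, A = 1.05 in², y = 0.25 in, Ī = 0.021875 in⁴.
By symmetry the centroid is at mid-height, ȳ = 5.8 in.
Transfer each piece to the horizontal axis through the centroid using Ī + A·d² with d = y − 5.8:
  web: d = 0 in → contributes +91.052 in⁴
  top flange (beyond web): d = 5.55 in → contributes +32.365 in⁴
  bottom flange (beyond web): d = -5.55 in → contributes +32.365 in⁴
Total I = 155.78 in⁴.
Radius of gyration: k = √(I/A) = √(155.78 / 10.22) = 3.9042 in.

k_x ≈ 3.90 in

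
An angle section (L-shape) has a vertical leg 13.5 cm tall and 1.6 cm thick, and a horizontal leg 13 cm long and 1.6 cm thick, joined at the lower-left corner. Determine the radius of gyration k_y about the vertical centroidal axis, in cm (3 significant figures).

Split into non-overlapping primitives; take the origin at the lower-left of the bounding box.
Vertical leg: 1.6 × 13.5, A = 21.6 cm², x = 0.8 cm, Ī = 4.608 cm⁴.
Horizontal leg (remainder): 11.4 × 1.6, A = 18.24 cm², x = 7.3 cm, Ī = 197.54 cm⁴.
Centroid: x̄ = ΣA·x / ΣA = 3.7759 cm.
Transfer each piece to the vertical centroidal axis using Ī + A·d² with d = x − 3.7759:
  vertical leg: d = -2.9759 cm → contributes +195.9 cm⁴
  horizontal leg (remainder): d = 3.5241 cm → contributes +424.07 cm⁴
Total I = 619.96 cm⁴.
Radius of gyration: k = √(I/A) = √(619.96 / 39.84) = 3.9448 cm.

k_y ≈ 3.94 cm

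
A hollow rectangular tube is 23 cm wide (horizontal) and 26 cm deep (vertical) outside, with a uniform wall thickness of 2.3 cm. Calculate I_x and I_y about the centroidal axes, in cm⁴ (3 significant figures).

Break the section into simple shapes (no overlaps), measuring from the bottom-left corner of the bounding box.
Outer rectangle: 23 × 26, A = 598 cm², y = 13 cm, Ī = 33 687 cm⁴.
Inner void (subtracted): 18.4 × 21.4, A = 393.76 cm², y = 13 cm, Ī = 15 027 cm⁴.
By symmetry the centroid is at mid-height, ȳ = 13 cm.
All pieces are centred on the centroidal x-axis, so I = ΣĪ (holes subtracted) = 18 660 cm⁴.
Repeating about the centroidal y-axis gives I_y = 15 253 cm⁴.

I_x ≈ 1.87 × 10⁴ cm⁴, I_y ≈ 1.53 × 10⁴ cm⁴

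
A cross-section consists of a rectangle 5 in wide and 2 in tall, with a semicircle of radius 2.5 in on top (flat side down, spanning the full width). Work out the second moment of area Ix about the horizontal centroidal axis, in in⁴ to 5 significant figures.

Break the section into simple shapes (no overlaps), measuring from the bottom-left corner of the bounding box.
Rectangular body: 5 × 2, A = 10 in², y = 1 in, Ī = 3.333333 in⁴.
Semicircular cap: semicircle r = 2.5, A = 9.817477 in², y = 3.061033 in, Ī = 4.287381 in⁴.
Centroid: ȳ = ΣA·y / ΣA = 2.021025 in.
Transfer each piece to the horizontal centroidal axis using Ī + A·d² with d = y − 2.021025:
  rectangular body: d = -1.021025 in → contributes +13.75826 in⁴
  semicircular cap: d = 1.040008 in → contributes +14.90612 in⁴
Total I = 28.66438 in⁴.

Ix ≈ 28.664 in⁴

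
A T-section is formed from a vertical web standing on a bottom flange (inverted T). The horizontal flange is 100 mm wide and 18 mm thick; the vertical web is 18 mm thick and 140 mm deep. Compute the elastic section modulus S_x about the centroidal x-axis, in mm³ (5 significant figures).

Split into non-overlapping primitives; take the origin at the lower-left of the bounding box.
Flange: 100 × 18, A = 1 800 mm², y = 9 mm, Ī = 48 600 mm⁴.
Web: 18 × 140, A = 2 520 mm², y = 88 mm, Ī = 4 116 000 mm⁴.
Centroid: ȳ = ΣA·y / ΣA = 55.08333 mm.
Transfer each piece to the centroidal x-axis using Ī + A·d² with d = y − 55.08333:
  flange: d = -46.08333 mm → contributes +3 871 213 mm⁴
  web: d = 32.91667 mm → contributes +6 846 438 mm⁴
Total I = 10 717 650 mm⁴.
Extreme fibre distance c = 102.9167 mm; S = I/c = 104139.1 mm³.

S_x ≈ 1.0414 × 10⁵ mm³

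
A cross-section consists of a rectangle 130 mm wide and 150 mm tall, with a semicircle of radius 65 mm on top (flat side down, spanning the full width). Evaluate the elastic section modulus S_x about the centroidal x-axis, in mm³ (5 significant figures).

Treat the section as a set of non-overlapping primitives; coordinates are from the bounding-box lower-left.
Rectangular body: 130 × 150, A = 19 500 mm², y = 75 mm, Ī = 36 562 500 mm⁴.
Semicircular cap: semicircle r = 65, A = 6636.614 mm², y = 177.5869 mm, Ī = 1 959 230 mm⁴.
Centroid: ȳ = ΣA·y / ΣA = 101.0489 mm.
Transfer each piece to the centroidal x-axis using Ī + A·d² with d = y − 101.0489:
  rectangular body: d = -26.04888 mm → contributes +49 794 106 mm⁴
  semicircular cap: d = 76.53798 mm → contributes +40 836 933 mm⁴
Total I = 90 631 040 mm⁴.
Extreme fibre distance c = 113.9511 mm; S = I/c = 795350.1 mm³.

S_x ≈ 7.9535 × 10⁵ mm³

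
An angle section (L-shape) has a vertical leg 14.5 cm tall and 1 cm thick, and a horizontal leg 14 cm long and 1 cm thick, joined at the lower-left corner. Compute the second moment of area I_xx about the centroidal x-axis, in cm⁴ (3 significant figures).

I_xx ≈ 567 cm⁴

Decompose the section into non-overlapping parts with the origin at the bottom-left of its bounding rectangle.
Vertical leg: 1 × 14.5, A = 14.5 cm², y = 7.25 cm, Ī = 254.05 cm⁴.
Horizontal leg (remainder): 13 × 1, A = 13 cm², y = 0.5 cm, Ī = 1.0833 cm⁴.
Centroid: ȳ = ΣA·y / ΣA = 4.0591 cm.
Transfer each piece to the centroidal x-axis using Ī + A·d² with d = y − 4.0591:
  vertical leg: d = 3.1909 cm → contributes +401.69 cm⁴
  horizontal leg (remainder): d = -3.5591 cm → contributes +165.76 cm⁴
Total I = 567.45 cm⁴.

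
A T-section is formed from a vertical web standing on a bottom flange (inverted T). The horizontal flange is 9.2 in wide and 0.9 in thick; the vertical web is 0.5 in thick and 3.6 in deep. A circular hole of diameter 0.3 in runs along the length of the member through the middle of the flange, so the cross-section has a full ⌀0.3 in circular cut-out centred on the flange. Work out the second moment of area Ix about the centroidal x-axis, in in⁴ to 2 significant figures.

Ix ≈ 10 in⁴

Treat the section as a set of non-overlapping primitives; coordinates are from the bounding-box lower-left.
Flange: 9.2 × 0.9, A = 8.28 in², y = 0.45 in, Ī = 0.5589 in⁴.
Web: 0.5 × 3.6, A = 1.8 in², y = 2.7 in, Ī = 1.944 in⁴.
Hole (subtracted): ⌀0.3, A = 0.07069 in², y = 0.45 in, Ī = 0.0003976 in⁴.
Centroid: ȳ = ΣA·y / ΣA = 0.8546 in.
Transfer each piece to the centroidal x-axis using Ī + A·d² with d = y − 0.8546:
  flange: d = -0.4046 in → contributes +1.915 in⁴
  web: d = 1.845 in → contributes +8.074 in⁴
  hole: d = -0.4046 in → contributes −0.01197 in⁴
Total I = 9.976 in⁴.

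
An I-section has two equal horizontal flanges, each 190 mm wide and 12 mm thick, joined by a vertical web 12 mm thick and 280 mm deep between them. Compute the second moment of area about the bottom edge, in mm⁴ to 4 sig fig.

Decompose the section into non-overlapping parts with the origin at the bottom-left of its bounding rectangle.
Bottom flange: 190 × 12, A = 2 280 mm², y = 6 mm, Ī = 27 360 mm⁴.
Web: 12 × 280, A = 3 360 mm², y = 152 mm, Ī = 21 952 000 mm⁴.
Top flange: 190 × 12, A = 2 280 mm², y = 298 mm, Ī = 27 360 mm⁴.
Transfer each piece to the bottom edge using Ī + A·d² with d = y − 0:
  bottom flange: d = 6 mm → contributes +109 440 mm⁴
  web: d = 152 mm → contributes +99 581 440 mm⁴
  top flange: d = 298 mm → contributes +202 500 480 mm⁴
Total I = 302 191 360 mm⁴.

I_base ≈ 3.022 × 10⁸ mm⁴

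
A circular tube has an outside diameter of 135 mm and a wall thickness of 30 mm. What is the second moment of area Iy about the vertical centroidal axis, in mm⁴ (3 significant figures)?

Iy ≈ 1.48 × 10⁷ mm⁴

Treat the section as a set of non-overlapping primitives; coordinates are from the bounding-box lower-left.
Outer circle: ⌀135, A = 14 314 mm², x = 67.5 mm, Ī = 16 304 406 mm⁴.
Bore (subtracted): ⌀75, A = 4417.9 mm², x = 67.5 mm, Ī = 1 553 156 mm⁴.
By symmetry the centroid is at mid-width, x̄ = 67.5 mm.
All pieces are centred on the vertical centroidal axis, so I = ΣĪ (holes subtracted) = 14 751 250 mm⁴.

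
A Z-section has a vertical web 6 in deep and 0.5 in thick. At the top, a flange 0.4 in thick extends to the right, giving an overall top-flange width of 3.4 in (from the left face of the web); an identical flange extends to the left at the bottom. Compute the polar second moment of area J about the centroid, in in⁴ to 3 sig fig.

Split into non-overlapping primitives; take the origin at the lower-left of the bounding box.
Web: 0.5 × 6, A = 3 in², y = 3 in, Ī = 9 in⁴.
Top flange (beyond web): 2.9 × 0.4, A = 1.16 in², y = 5.8 in, Ī = 0.015467 in⁴.
Bottom flange (beyond web): 2.9 × 0.4, A = 1.16 in², y = 0.2 in, Ī = 0.015467 in⁴.
Centroid: ȳ = ΣA·y / ΣA = 3 in.
Transfer each piece to the centroidal x-axis using Ī + A·d² with d = y − 3:
  web: d = 0 in → contributes +9 in⁴
  top flange (beyond web): d = 2.8 in → contributes +9.1099 in⁴
  bottom flange (beyond web): d = -2.8 in → contributes +9.1099 in⁴
Total I = 27.22 in⁴.
For the y-axis: x̄ = 3.15 in.
Repeating about the centroidal y-axis gives I_y = 8.3932 in⁴.
Polar second moment: J = I_x + I_y = 35.613 in⁴.

J ≈ 35.6 in⁴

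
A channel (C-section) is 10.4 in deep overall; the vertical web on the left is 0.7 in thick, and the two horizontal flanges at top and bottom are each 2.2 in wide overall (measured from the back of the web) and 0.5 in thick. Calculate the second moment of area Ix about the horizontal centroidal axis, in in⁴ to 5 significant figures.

Ix ≈ 102.40 in⁴

Split into non-overlapping primitives; take the origin at the lower-left of the bounding box.
Web: 0.7 × 10.4, A = 7.28 in², y = 5.2 in, Ī = 65.61707 in⁴.
Top flange (beyond web): 1.5 × 0.5, A = 0.75 in², y = 10.15 in, Ī = 0.015625 in⁴.
Bottom flange (beyond web): 1.5 × 0.5, A = 0.75 in², y = 0.25 in, Ī = 0.015625 in⁴.
By symmetry the centroid is at mid-height, ȳ = 5.2 in.
Transfer each piece to the horizontal centroidal axis using Ī + A·d² with d = y − 5.2:
  web: d = 0 in → contributes +65.61707 in⁴
  top flange (beyond web): d = 4.95 in → contributes +18.3925 in⁴
  bottom flange (beyond web): d = -4.95 in → contributes +18.3925 in⁴
Total I = 102.4021 in⁴.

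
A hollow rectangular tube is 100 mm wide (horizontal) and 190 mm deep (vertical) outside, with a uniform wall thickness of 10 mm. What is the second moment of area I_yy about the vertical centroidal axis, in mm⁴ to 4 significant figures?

I_yy ≈ 8.580 × 10⁶ mm⁴

Treat the section as a set of non-overlapping primitives; coordinates are from the bounding-box lower-left.
Outer rectangle: 100 × 190, A = 19 000 mm², x = 50 mm, Ī = 15 833 333 mm⁴.
Inner void (subtracted): 80 × 170, A = 13 600 mm², x = 50 mm, Ī = 7 253 333 mm⁴.
By symmetry the centroid is at mid-width, x̄ = 50 mm.
All pieces are centred on the vertical centroidal axis, so I = ΣĪ (holes subtracted) = 8 580 000 mm⁴.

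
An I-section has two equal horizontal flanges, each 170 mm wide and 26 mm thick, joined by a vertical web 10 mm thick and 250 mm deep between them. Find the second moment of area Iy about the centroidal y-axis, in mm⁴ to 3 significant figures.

Iy ≈ 2.13 × 10⁷ mm⁴

Break the section into simple shapes (no overlaps), measuring from the bottom-left corner of the bounding box.
Bottom flange: 170 × 26, A = 4 420 mm², x = 85 mm, Ī = 10 644 833 mm⁴.
Web: 10 × 250, A = 2 500 mm², x = 85 mm, Ī = 20 833 mm⁴.
Top flange: 170 × 26, A = 4 420 mm², x = 85 mm, Ī = 10 644 833 mm⁴.
By symmetry the centroid is at mid-width, x̄ = 85 mm.
All pieces are centred on the centroidal y-axis, so I = ΣĪ = 21 310 500 mm⁴.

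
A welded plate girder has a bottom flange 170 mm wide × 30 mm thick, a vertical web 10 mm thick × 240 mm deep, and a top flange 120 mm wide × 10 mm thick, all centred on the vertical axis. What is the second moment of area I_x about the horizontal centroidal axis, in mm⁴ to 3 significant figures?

I_x ≈ 9.03 × 10⁷ mm⁴

Decompose the section into non-overlapping parts with the origin at the bottom-left of its bounding rectangle.
Bottom plate: 170 × 30, A = 5 100 mm², y = 15 mm, Ī = 382 500 mm⁴.
Web plate: 10 × 240, A = 2 400 mm², y = 150 mm, Ī = 11 520 000 mm⁴.
Top plate: 120 × 10, A = 1 200 mm², y = 275 mm, Ī = 10 000 mm⁴.
Centroid: ȳ = ΣA·y / ΣA = 88.103 mm.
Transfer each piece to the horizontal centroidal axis using Ī + A·d² with d = y − 88.103:
  bottom plate: d = -73.103 mm → contributes +27 637 482 mm⁴
  web plate: d = 61.897 mm → contributes +20 714 839 mm⁴
  top plate: d = 186.9 mm → contributes +41 926 385 mm⁴
Total I = 90 278 707 mm⁴.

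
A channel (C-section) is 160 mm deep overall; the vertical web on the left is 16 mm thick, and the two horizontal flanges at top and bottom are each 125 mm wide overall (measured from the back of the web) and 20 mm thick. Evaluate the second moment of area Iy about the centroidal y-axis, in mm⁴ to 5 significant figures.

Decompose the section into non-overlapping parts with the origin at the bottom-left of its bounding rectangle.
Web: 16 × 160, A = 2 560 mm², x = 8 mm, Ī = 54613.33 mm⁴.
Top flange (beyond web): 109 × 20, A = 2 180 mm², x = 70.5 mm, Ī = 2 158 382 mm⁴.
Bottom flange (beyond web): 109 × 20, A = 2 180 mm², x = 70.5 mm, Ī = 2 158 382 mm⁴.
Centroid: x̄ = ΣA·x / ΣA = 47.37861 mm.
Transfer each piece to the centroidal y-axis using Ī + A·d² with d = x − 47.37861:
  web: d = -39.37861 mm → contributes +4 024 342 mm⁴
  top flange (beyond web): d = 23.12139 mm → contributes +3 323 807 mm⁴
  bottom flange (beyond web): d = 23.12139 mm → contributes +3 323 807 mm⁴
Total I = 10 671 955 mm⁴.

Iy ≈ 1.0672 × 10⁷ mm⁴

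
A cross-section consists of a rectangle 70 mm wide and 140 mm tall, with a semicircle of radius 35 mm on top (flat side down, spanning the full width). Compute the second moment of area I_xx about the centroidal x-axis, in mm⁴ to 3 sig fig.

I_xx ≈ 2.78 × 10⁷ mm⁴

Decompose the section into non-overlapping parts with the origin at the bottom-left of its bounding rectangle.
Rectangular body: 70 × 140, A = 9 800 mm², y = 70 mm, Ī = 16 006 667 mm⁴.
Semicircular cap: semicircle r = 35, A = 1924.2 mm², y = 154.85 mm, Ī = 164 704 mm⁴.
Centroid: ȳ = ΣA·y / ΣA = 83.927 mm.
Transfer each piece to the centroidal x-axis using Ī + A·d² with d = y − 83.927:
  rectangular body: d = -13.927 mm → contributes +17 907 391 mm⁴
  semicircular cap: d = 70.928 mm → contributes +9 845 012 mm⁴
Total I = 27 752 402 mm⁴.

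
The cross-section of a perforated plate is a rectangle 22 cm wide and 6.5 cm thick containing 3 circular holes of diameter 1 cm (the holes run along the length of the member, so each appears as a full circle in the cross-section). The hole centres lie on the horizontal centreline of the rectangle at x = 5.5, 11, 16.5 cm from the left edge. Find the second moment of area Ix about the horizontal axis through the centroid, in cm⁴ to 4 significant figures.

Ix ≈ 503.3 cm⁴

Treat the section as a set of non-overlapping primitives; coordinates are from the bounding-box lower-left.
Plate: 22 × 6.5, A = 143 cm², y = 3.25 cm, Ī = 503.479 cm⁴.
Hole 1 (subtracted): ⌀1, A = 0.785398 cm², y = 3.25 cm, Ī = 0.0490874 cm⁴.
Hole 2 (subtracted): ⌀1, A = 0.785398 cm², y = 3.25 cm, Ī = 0.0490874 cm⁴.
Hole 3 (subtracted): ⌀1, A = 0.785398 cm², y = 3.25 cm, Ī = 0.0490874 cm⁴.
By symmetry the centroid is at mid-height, ȳ = 3.25 cm.
All pieces are centred on the horizontal axis through the centroid, so I = ΣĪ (holes subtracted) = 503.332 cm⁴.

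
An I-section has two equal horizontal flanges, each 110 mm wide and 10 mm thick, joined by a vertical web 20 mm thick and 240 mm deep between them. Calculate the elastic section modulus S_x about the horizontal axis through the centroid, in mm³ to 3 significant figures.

Break the section into simple shapes (no overlaps), measuring from the bottom-left corner of the bounding box.
Bottom flange: 110 × 10, A = 1 100 mm², y = 5 mm, Ī = 9166.7 mm⁴.
Web: 20 × 240, A = 4 800 mm², y = 130 mm, Ī = 23 040 000 mm⁴.
Top flange: 110 × 10, A = 1 100 mm², y = 255 mm, Ī = 9166.7 mm⁴.
By symmetry the centroid is at mid-height, ȳ = 130 mm.
Transfer each piece to the horizontal axis through the centroid using Ī + A·d² with d = y − 130:
  bottom flange: d = -125 mm → contributes +17 196 667 mm⁴
  web: d = 0 mm → contributes +23 040 000 mm⁴
  top flange: d = 125 mm → contributes +17 196 667 mm⁴
Total I = 57 433 333 mm⁴.
Extreme fibre distance c = 130 mm; S = I/c = 441 795 mm³.

S_x ≈ 4.42 × 10⁵ mm³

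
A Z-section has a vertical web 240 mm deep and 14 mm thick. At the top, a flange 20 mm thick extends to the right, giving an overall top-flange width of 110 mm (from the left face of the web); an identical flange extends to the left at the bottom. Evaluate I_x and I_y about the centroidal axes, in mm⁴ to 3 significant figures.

Break the section into simple shapes (no overlaps), measuring from the bottom-left corner of the bounding box.
Web: 14 × 240, A = 3 360 mm², y = 120 mm, Ī = 16 128 000 mm⁴.
Top flange (beyond web): 96 × 20, A = 1 920 mm², y = 230 mm, Ī = 64 000 mm⁴.
Bottom flange (beyond web): 96 × 20, A = 1 920 mm², y = 10 mm, Ī = 64 000 mm⁴.
Centroid: ȳ = ΣA·y / ΣA = 120 mm.
Transfer each piece to the centroidal x-axis using Ī + A·d² with d = y − 120:
  web: d = 0 mm → contributes +16 128 000 mm⁴
  top flange (beyond web): d = 110 mm → contributes +23 296 000 mm⁴
  bottom flange (beyond web): d = -110 mm → contributes +23 296 000 mm⁴
Total I = 62 720 000 mm⁴.
For the y-axis: x̄ = 103 mm.
Repeating about the centroidal y-axis gives I_y = 14 620 000 mm⁴.

I_x ≈ 6.27 × 10⁷ mm⁴, I_y ≈ 1.46 × 10⁷ mm⁴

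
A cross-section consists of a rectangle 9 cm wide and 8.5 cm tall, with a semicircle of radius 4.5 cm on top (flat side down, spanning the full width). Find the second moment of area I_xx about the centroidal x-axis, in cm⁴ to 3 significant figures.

Break the section into simple shapes (no overlaps), measuring from the bottom-left corner of the bounding box.
Rectangular body: 9 × 8.5, A = 76.5 cm², y = 4.25 cm, Ī = 460.59 cm⁴.
Semicircular cap: semicircle r = 4.5, A = 31.809 cm², y = 10.41 cm, Ī = 45.007 cm⁴.
Centroid: ȳ = ΣA·y / ΣA = 6.0591 cm.
Transfer each piece to the centroidal x-axis using Ī + A·d² with d = y − 6.0591:
  rectangular body: d = -1.8091 cm → contributes +710.95 cm⁴
  semicircular cap: d = 4.3508 cm → contributes +647.13 cm⁴
Total I = 1358.1 cm⁴.

I_xx ≈ 1360 cm⁴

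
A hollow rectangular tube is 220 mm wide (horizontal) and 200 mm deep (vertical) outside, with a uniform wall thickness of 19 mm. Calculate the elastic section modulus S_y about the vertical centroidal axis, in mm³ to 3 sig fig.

Decompose the section into non-overlapping parts with the origin at the bottom-left of its bounding rectangle.
Outer rectangle: 220 × 200, A = 44 000 mm², x = 110 mm, Ī = 177 466 667 mm⁴.
Inner void (subtracted): 182 × 162, A = 29 484 mm², x = 110 mm, Ī = 81 385 668 mm⁴.
By symmetry the centroid is at mid-width, x̄ = 110 mm.
All pieces are centred on the vertical centroidal axis, so I = ΣĪ (holes subtracted) = 96 080 999 mm⁴.
Extreme fibre distance c = 110 mm; S = I/c = 873 464 mm³.

S_y ≈ 8.73 × 10⁵ mm³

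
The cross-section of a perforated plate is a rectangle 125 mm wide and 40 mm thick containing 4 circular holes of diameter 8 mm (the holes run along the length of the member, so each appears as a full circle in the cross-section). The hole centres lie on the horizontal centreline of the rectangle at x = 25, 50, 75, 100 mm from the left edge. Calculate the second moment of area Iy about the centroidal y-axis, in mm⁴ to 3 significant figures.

Iy ≈ 6.35 × 10⁶ mm⁴

Decompose the section into non-overlapping parts with the origin at the bottom-left of its bounding rectangle.
Plate: 125 × 40, A = 5 000 mm², x = 62.5 mm, Ī = 6 510 417 mm⁴.
Hole 1 (subtracted): ⌀8, A = 50.265 mm², x = 25 mm, Ī = 201.06 mm⁴.
Hole 2 (subtracted): ⌀8, A = 50.265 mm², x = 50 mm, Ī = 201.06 mm⁴.
Hole 3 (subtracted): ⌀8, A = 50.265 mm², x = 75 mm, Ī = 201.06 mm⁴.
Hole 4 (subtracted): ⌀8, A = 50.265 mm², x = 100 mm, Ī = 201.06 mm⁴.
By symmetry the centroid is at mid-width, x̄ = 62.5 mm.
Transfer each piece to the centroidal y-axis using Ī + A·d² with d = x − 62.5:
  plate: d = 0 mm → contributes +6 510 417 mm⁴
  hole 1: d = -37.5 mm → contributes −70 887 mm⁴
  hole 2: d = -12.5 mm → contributes −8 055 mm⁴
  hole 3: d = 12.5 mm → contributes −8 055 mm⁴
  hole 4: d = 37.5 mm → contributes −70 887 mm⁴
Total I = 6 352 533 mm⁴.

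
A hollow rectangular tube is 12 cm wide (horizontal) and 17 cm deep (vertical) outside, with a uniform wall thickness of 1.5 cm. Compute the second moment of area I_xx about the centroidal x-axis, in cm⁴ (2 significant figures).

Decompose the section into non-overlapping parts with the origin at the bottom-left of its bounding rectangle.
Outer rectangle: 12 × 17, A = 204 cm², y = 8.5 cm, Ī = 4 913 cm⁴.
Inner void (subtracted): 9 × 14, A = 126 cm², y = 8.5 cm, Ī = 2 058 cm⁴.
By symmetry the centroid is at mid-height, ȳ = 8.5 cm.
All pieces are centred on the centroidal x-axis, so I = ΣĪ (holes subtracted) = 2 855 cm⁴.

I_xx ≈ 2900 cm⁴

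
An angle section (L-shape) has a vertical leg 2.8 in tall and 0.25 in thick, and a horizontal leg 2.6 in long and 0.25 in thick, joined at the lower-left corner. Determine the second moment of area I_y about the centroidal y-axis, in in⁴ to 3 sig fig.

I_y ≈ 0.814 in⁴

Decompose the section into non-overlapping parts with the origin at the bottom-left of its bounding rectangle.
Vertical leg: 0.25 × 2.8, A = 0.7 in², x = 0.125 in, Ī = 0.0036458 in⁴.
Horizontal leg (remainder): 2.35 × 0.25, A = 0.5875 in², x = 1.425 in, Ī = 0.27037 in⁴.
Centroid: x̄ = ΣA·x / ΣA = 0.7182 in.
Transfer each piece to the centroidal y-axis using Ī + A·d² with d = x − 0.7182:
  vertical leg: d = -0.5932 in → contributes +0.24997 in⁴
  horizontal leg (remainder): d = 0.7068 in → contributes +0.56386 in⁴
Total I = 0.81383 in⁴.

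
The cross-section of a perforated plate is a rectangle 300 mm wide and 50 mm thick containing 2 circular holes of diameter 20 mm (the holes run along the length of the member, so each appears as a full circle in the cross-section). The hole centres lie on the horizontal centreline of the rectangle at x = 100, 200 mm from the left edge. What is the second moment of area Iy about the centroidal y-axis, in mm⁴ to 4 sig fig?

Iy ≈ 1.109 × 10⁸ mm⁴

Split into non-overlapping primitives; take the origin at the lower-left of the bounding box.
Plate: 300 × 50, A = 15 000 mm², x = 150 mm, Ī = 112 500 000 mm⁴.
Hole 1 (subtracted): ⌀20, A = 314.159 mm², x = 100 mm, Ī = 7853.98 mm⁴.
Hole 2 (subtracted): ⌀20, A = 314.159 mm², x = 200 mm, Ī = 7853.98 mm⁴.
By symmetry the centroid is at mid-width, x̄ = 150 mm.
Transfer each piece to the centroidal y-axis using Ī + A·d² with d = x − 150:
  plate: d = 0 mm → contributes +112 500 000 mm⁴
  hole 1: d = -50 mm → contributes −793 252 mm⁴
  hole 2: d = 50 mm → contributes −793 252 mm⁴
Total I = 110 913 496 mm⁴.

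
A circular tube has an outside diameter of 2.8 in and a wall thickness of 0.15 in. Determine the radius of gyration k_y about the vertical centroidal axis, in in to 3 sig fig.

k_y ≈ 0.938 in

Split into non-overlapping primitives; take the origin at the lower-left of the bounding box.
Outer circle: ⌀2.8, A = 6.1575 in², x = 1.4 in, Ī = 3.0172 in⁴.
Bore (subtracted): ⌀2.5, A = 4.9087 in², x = 1.4 in, Ī = 1.9175 in⁴.
By symmetry the centroid is at mid-width, x̄ = 1.4 in.
All pieces are centred on the vertical centroidal axis, so I = ΣĪ (holes subtracted) = 1.0997 in⁴.
Radius of gyration: k = √(I/A) = √(1.0997 / 1.2488) = 0.93842 in.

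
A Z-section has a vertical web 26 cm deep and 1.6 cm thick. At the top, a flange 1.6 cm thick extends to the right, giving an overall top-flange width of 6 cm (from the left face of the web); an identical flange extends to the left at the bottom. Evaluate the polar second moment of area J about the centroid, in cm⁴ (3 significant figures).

J ≈ 4600 cm⁴

Decompose the section into non-overlapping parts with the origin at the bottom-left of its bounding rectangle.
Web: 1.6 × 26, A = 41.6 cm², y = 13 cm, Ī = 2343.5 cm⁴.
Top flange (beyond web): 4.4 × 1.6, A = 7.04 cm², y = 25.2 cm, Ī = 1.5019 cm⁴.
Bottom flange (beyond web): 4.4 × 1.6, A = 7.04 cm², y = 0.8 cm, Ī = 1.5019 cm⁴.
Centroid: ȳ = ΣA·y / ΣA = 13 cm.
Transfer each piece to the centroidal x-axis using Ī + A·d² with d = y − 13:
  web: d = 0 cm → contributes +2343.5 cm⁴
  top flange (beyond web): d = 12.2 cm → contributes +1049.3 cm⁴
  bottom flange (beyond web): d = -12.2 cm → contributes +1049.3 cm⁴
Total I = 4442.1 cm⁴.
For the y-axis: x̄ = 5.2 cm.
Repeating about the centroidal y-axis gives I_y = 158.31 cm⁴.
Polar second moment: J = I_x + I_y = 4600.4 cm⁴.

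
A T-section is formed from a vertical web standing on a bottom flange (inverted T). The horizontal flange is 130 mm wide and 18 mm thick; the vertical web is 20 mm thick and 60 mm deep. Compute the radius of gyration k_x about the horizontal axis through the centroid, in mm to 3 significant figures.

Decompose the section into non-overlapping parts with the origin at the bottom-left of its bounding rectangle.
Flange: 130 × 18, A = 2 340 mm², y = 9 mm, Ī = 63 180 mm⁴.
Web: 20 × 60, A = 1 200 mm², y = 48 mm, Ī = 360 000 mm⁴.
Centroid: ȳ = ΣA·y / ΣA = 22.22 mm.
Transfer each piece to the horizontal axis through the centroid using Ī + A·d² with d = y − 22.22:
  flange: d = -13.22 mm → contributes +472 159 mm⁴
  web: d = 25.78 mm → contributes +1 157 509 mm⁴
Total I = 1 629 668 mm⁴.
Radius of gyration: k = √(I/A) = √(1 629 668 / 3 540) = 21.456 mm.

k_x ≈ 21.5 mm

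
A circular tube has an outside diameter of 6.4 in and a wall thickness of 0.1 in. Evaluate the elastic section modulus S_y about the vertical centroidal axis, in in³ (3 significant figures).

Decompose the section into non-overlapping parts with the origin at the bottom-left of its bounding rectangle.
Outer circle: ⌀6.4, A = 32.17 in², x = 3.2 in, Ī = 82.355 in⁴.
Bore (subtracted): ⌀6.2, A = 30.191 in², x = 3.2 in, Ī = 72.533 in⁴.
By symmetry the centroid is at mid-width, x̄ = 3.2 in.
All pieces are centred on the vertical centroidal axis, so I = ΣĪ (holes subtracted) = 9.8218 in⁴.
Extreme fibre distance c = 3.2 in; S = I/c = 3.0693 in³.

S_y ≈ 3.07 in³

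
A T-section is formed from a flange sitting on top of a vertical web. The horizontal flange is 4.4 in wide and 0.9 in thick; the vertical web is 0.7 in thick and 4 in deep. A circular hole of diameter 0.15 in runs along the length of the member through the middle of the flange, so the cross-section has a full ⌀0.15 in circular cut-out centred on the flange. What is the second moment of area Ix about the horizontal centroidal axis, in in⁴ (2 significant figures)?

Ix ≈ 14 in⁴

Treat the section as a set of non-overlapping primitives; coordinates are from the bounding-box lower-left.
Flange: 4.4 × 0.9, A = 3.96 in², y = 4.45 in, Ī = 0.2673 in⁴.
Web: 0.7 × 4, A = 2.8 in², y = 2 in, Ī = 3.733 in⁴.
Hole (subtracted): ⌀0.15, A = 0.01767 in², y = 4.45 in, Ī = 0.00002485 in⁴.
Centroid: ȳ = ΣA·y / ΣA = 3.433 in.
Transfer each piece to the horizontal centroidal axis using Ī + A·d² with d = y − 3.433:
  flange: d = 1.017 in → contributes +4.367 in⁴
  web: d = -1.433 in → contributes +9.479 in⁴
  hole: d = 1.017 in → contributes −0.01832 in⁴
Total I = 13.83 in⁴.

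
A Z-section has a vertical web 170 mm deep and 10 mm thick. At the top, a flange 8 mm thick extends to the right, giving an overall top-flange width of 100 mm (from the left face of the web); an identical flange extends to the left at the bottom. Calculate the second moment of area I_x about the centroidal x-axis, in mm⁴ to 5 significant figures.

Decompose the section into non-overlapping parts with the origin at the bottom-left of its bounding rectangle.
Web: 10 × 170, A = 1 700 mm², y = 85 mm, Ī = 4 094 167 mm⁴.
Top flange (beyond web): 90 × 8, A = 720 mm², y = 166 mm, Ī = 3 840 mm⁴.
Bottom flange (beyond web): 90 × 8, A = 720 mm², y = 4 mm, Ī = 3 840 mm⁴.
Centroid: ȳ = ΣA·y / ΣA = 85 mm.
Transfer each piece to the centroidal x-axis using Ī + A·d² with d = y − 85:
  web: d = 0 mm → contributes +4 094 167 mm⁴
  top flange (beyond web): d = 81 mm → contributes +4 727 760 mm⁴
  bottom flange (beyond web): d = -81 mm → contributes +4 727 760 mm⁴
Total I = 13 549 687 mm⁴.

I_x ≈ 1.3550 × 10⁷ mm⁴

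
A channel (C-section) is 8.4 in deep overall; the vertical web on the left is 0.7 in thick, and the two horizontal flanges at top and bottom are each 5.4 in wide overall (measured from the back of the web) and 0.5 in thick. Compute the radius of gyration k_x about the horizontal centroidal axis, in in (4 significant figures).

k_x ≈ 3.195 in

Split into non-overlapping primitives; take the origin at the lower-left of the bounding box.
Web: 0.7 × 8.4, A = 5.88 in², y = 4.2 in, Ī = 34.5744 in⁴.
Top flange (beyond web): 4.7 × 0.5, A = 2.35 in², y = 8.15 in, Ī = 0.0489583 in⁴.
Bottom flange (beyond web): 4.7 × 0.5, A = 2.35 in², y = 0.25 in, Ī = 0.0489583 in⁴.
By symmetry the centroid is at mid-height, ȳ = 4.2 in.
Transfer each piece to the horizontal centroidal axis using Ī + A·d² with d = y − 4.2:
  web: d = 0 in → contributes +34.5744 in⁴
  top flange (beyond web): d = 3.95 in → contributes +36.7148 in⁴
  bottom flange (beyond web): d = -3.95 in → contributes +36.7148 in⁴
Total I = 108.004 in⁴.
Radius of gyration: k = √(I/A) = √(108.004 / 10.58) = 3.19505 in.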